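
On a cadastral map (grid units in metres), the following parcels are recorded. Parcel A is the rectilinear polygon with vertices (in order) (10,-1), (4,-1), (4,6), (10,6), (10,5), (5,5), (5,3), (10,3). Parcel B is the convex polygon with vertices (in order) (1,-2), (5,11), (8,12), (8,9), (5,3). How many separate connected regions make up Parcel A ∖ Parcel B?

2

Parcel A ∖ Parcel B splits into 2 disjoint pieces (area 23.375, area 3.75).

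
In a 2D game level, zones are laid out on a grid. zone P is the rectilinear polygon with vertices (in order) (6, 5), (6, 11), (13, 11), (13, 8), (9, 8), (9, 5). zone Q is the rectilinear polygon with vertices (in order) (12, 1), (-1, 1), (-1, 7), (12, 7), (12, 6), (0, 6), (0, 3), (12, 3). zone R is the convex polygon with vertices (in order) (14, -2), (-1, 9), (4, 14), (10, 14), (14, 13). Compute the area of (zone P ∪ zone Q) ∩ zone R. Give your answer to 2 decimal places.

|zone P ∪ zone Q| = 69.
|(zone P ∪ zone Q) ∩ zone R| = 43.50.

43.50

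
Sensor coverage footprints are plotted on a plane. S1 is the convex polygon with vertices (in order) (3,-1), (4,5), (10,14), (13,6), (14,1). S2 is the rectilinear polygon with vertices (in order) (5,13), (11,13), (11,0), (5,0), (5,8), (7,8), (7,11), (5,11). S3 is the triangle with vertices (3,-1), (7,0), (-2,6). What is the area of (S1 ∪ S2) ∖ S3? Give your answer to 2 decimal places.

96.10

|S1 ∪ S2| = 102.4223.
|(S1 ∪ S2) ∩ S3| = 6.325.
|(S1 ∪ S2) ∖ S3| = 102.4223 − 6.325 = 96.10.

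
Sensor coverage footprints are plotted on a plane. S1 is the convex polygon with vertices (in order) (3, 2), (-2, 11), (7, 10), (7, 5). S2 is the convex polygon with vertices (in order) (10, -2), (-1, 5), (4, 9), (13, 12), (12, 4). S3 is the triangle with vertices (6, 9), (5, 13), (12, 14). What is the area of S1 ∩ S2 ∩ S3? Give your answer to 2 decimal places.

0.47

The intersection is the polygon with vertices (7,10), (7,9.833), (6,9), (5.846,9.615).
By the shoelace formula its area is 0.47.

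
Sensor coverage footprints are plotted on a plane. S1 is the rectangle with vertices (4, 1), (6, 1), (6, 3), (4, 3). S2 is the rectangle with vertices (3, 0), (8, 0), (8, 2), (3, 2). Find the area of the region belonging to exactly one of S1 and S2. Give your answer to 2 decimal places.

10.00

|S1∩S2|: x∈[4,6], y∈[1,2] → 2·1 = 2.
|S1 △ S2| = |S1| + |S2| − 2·|S1∩S2| = 4 + 10 − 4 = 10.00.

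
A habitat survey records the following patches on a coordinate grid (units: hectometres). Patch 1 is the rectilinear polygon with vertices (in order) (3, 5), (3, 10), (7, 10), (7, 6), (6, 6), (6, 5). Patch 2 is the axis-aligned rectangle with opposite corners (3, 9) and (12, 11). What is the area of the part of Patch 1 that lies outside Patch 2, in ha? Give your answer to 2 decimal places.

15.00

|Patch 1| = 19, |Patch 1∩Patch 2| = 4.
|Patch 1 ∖ Patch 2| = |Patch 1| − |Patch 1∩Patch 2| = 19 − 4 = 15.00.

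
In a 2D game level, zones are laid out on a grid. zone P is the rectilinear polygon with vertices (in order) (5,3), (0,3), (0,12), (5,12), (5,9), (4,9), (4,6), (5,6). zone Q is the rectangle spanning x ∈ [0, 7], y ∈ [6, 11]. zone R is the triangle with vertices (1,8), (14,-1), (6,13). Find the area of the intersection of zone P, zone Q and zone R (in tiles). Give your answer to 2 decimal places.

9.61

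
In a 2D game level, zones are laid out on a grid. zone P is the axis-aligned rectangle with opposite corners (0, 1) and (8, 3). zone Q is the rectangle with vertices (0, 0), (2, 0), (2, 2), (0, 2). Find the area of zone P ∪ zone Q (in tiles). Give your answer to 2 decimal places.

By inclusion–exclusion:
Individual areas: |zone P| = 16, |zone Q| = 4.
|zone P∩zone Q|: x∈[0,2], y∈[1,2] → 2·1 = 2.
|zone P ∪ zone Q| = 20 − 2 = 18.00.

18.00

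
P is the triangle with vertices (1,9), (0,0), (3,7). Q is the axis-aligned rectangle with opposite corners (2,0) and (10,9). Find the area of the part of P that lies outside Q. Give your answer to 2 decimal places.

|P| = 10, |P∩Q| = 1.6667.
|P ∖ Q| = |P| − |P∩Q| = 10 − 1.6667 = 8.33.

8.33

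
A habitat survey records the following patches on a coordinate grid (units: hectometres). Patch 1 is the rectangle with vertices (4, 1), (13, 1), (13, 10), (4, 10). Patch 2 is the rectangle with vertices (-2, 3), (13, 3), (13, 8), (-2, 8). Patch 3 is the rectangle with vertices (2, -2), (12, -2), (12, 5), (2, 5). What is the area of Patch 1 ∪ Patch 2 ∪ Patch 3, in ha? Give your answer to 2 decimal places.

By inclusion–exclusion:
Individual areas: |Patch 1| = 81, |Patch 2| = 75, |Patch 3| = 70.
|Patch 1∩Patch 2|: x∈[4,13], y∈[3,8] → 9·5 = 45.
|Patch 1∩Patch 3|: x∈[4,12], y∈[1,5] → 8·4 = 32.
|Patch 2∩Patch 3|: x∈[2,12], y∈[3,5] → 10·2 = 20.
|Patch 1∩Patch 2∩Patch 3| = 16.
|Patch 1 ∪ Patch 2 ∪ Patch 3| = 226 − 97 + 16 = 145.00.

145.00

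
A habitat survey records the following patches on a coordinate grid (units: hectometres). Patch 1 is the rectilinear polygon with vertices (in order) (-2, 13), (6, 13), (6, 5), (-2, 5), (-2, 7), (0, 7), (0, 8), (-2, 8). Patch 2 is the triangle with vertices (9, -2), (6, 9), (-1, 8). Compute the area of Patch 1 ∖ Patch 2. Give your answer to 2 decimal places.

|Patch 1| = 62, |Patch 1∩Patch 2| = 19.5.
|Patch 1 ∖ Patch 2| = |Patch 1| − |Patch 1∩Patch 2| = 62 − 19.5 = 42.50.

42.50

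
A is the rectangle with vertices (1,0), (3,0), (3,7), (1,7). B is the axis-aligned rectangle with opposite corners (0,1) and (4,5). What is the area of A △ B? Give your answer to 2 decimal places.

14.00

|A∩B|: x∈[1,3], y∈[1,5] → 2·4 = 8.
|A △ B| = |A| + |B| − 2·|A∩B| = 14 + 16 − 16 = 14.00.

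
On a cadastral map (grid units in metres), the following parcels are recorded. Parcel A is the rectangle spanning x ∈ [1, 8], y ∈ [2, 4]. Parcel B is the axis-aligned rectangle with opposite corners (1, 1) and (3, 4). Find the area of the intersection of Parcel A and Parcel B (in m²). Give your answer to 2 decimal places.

4.00

|Parcel A∩Parcel B|: x∈[1,3], y∈[2,4] → 2·2 = 4.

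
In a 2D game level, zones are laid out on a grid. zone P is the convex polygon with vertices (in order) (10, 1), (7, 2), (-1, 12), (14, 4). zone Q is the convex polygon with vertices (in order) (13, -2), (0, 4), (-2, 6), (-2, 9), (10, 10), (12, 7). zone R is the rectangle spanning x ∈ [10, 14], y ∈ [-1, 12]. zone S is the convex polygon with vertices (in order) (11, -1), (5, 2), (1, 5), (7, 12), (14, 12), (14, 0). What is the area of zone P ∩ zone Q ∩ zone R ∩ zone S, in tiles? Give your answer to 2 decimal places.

8.52

The intersection is the polygon with vertices (12.461,2.846), (10,1), (10,6.133), (12.228,4.945).
By the shoelace formula its area is 8.52.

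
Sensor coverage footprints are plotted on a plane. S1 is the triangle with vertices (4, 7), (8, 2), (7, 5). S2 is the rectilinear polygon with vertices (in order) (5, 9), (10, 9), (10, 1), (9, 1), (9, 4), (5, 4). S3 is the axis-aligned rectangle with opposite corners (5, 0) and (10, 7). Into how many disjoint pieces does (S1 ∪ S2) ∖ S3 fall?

2

(S1 ∪ S2) ∖ S3 splits into 2 disjoint pieces (area 0.2917, area 10).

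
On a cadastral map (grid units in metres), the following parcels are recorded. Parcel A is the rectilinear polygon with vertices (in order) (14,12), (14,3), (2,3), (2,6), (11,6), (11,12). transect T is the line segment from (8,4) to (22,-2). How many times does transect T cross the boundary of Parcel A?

The segment meets the boundary at (10.333,3).

1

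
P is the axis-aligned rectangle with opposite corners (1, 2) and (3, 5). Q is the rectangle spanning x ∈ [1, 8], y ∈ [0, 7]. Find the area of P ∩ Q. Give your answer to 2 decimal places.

|P∩Q|: x∈[1,3], y∈[2,5] → 2·3 = 6.

6.00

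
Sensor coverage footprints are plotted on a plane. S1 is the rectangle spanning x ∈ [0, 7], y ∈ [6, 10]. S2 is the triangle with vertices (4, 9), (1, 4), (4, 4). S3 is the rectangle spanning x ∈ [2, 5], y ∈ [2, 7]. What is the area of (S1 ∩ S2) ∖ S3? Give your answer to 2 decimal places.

1.20

|S1 ∩ S2| = 2.7.
|(S1 ∩ S2) ∩ S3| = 1.5.
|(S1 ∩ S2) ∖ S3| = 2.7 − 1.5 = 1.20.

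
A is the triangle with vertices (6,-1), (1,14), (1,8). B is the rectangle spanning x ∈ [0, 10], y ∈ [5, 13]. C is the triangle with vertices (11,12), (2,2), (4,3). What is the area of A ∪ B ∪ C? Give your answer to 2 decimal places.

By inclusion–exclusion:
Individual areas: |A| = 15, |B| = 80, |C| = 5.5.
|A∩B| = 10.8333.
|A∩C| = 0.8103.
|B∩C| = 2.9071.
|A∩B∩C| = 0.
|A ∪ B ∪ C| = 100.5 − 14.5508 + 0 = 85.95.

85.95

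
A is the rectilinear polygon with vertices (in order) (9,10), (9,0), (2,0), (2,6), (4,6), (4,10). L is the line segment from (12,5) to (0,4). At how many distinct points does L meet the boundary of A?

2

The segment meets the boundary at (2,4.167), (9,4.75).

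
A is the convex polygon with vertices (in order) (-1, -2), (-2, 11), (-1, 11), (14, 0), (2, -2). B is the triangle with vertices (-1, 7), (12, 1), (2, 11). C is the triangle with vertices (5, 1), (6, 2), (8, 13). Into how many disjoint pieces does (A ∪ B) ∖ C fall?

(A ∪ B) ∖ C is a single connected region.

1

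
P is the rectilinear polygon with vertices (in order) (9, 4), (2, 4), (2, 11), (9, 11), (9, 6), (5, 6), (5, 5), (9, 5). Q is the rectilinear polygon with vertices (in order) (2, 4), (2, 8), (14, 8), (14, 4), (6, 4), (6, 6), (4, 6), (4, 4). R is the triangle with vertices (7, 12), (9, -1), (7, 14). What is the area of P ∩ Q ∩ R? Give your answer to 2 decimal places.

0.44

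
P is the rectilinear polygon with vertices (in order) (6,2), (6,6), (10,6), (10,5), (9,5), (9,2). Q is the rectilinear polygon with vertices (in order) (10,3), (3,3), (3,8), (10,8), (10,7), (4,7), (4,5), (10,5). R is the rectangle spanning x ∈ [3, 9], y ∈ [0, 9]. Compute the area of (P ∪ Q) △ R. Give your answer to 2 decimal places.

|P ∪ Q| = 30.
|(P ∪ Q) ∩ R| = 26.
|(P ∪ Q) △ R| = 30 + 54 − 52 = 32.00.

32.00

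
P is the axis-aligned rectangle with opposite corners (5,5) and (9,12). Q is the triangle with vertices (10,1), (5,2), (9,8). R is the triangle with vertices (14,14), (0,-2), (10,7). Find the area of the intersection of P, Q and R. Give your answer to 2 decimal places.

2.33

The intersection is the polygon with vertices (7,5), (9,8), (9,6.1), (7.778,5).
By the shoelace formula its area is 2.33.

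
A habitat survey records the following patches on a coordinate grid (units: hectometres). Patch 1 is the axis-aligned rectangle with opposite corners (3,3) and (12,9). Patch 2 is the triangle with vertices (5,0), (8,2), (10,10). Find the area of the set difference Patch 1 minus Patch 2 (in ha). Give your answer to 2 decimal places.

|Patch 1| = 54, |Patch 1∩Patch 2| = 6.
|Patch 1 ∖ Patch 2| = |Patch 1| − |Patch 1∩Patch 2| = 54 − 6 = 48.00.

48.00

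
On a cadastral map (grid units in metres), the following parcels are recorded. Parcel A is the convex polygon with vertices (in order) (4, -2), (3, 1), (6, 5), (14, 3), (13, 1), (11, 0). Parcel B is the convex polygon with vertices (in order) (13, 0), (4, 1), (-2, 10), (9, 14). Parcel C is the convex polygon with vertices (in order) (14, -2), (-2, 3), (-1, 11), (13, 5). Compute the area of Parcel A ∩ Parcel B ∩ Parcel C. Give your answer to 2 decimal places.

The intersection is the polygon with vertices (12,3.5), (12.75,0.875), (11.364,0.182), (4.621,0.931), (3.895,1.158), (3.529,1.706), (6,5).
By the shoelace formula its area is 29.66.

29.66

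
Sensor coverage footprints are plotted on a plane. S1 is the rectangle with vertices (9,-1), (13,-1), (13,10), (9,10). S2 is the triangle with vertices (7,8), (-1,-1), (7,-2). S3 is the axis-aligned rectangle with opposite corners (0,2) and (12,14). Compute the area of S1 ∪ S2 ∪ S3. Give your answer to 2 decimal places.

188.00

By inclusion–exclusion:
Individual areas: |S1| = 44, |S2| = 40, |S3| = 144.
|S1∩S2| = 0.
|S1∩S3|: x∈[9,12], y∈[2,10] → 3·8 = 24.
|S2∩S3| = 16.
|S1∩S2∩S3| = 0.
|S1 ∪ S2 ∪ S3| = 228 − 40 + 0 = 188.00.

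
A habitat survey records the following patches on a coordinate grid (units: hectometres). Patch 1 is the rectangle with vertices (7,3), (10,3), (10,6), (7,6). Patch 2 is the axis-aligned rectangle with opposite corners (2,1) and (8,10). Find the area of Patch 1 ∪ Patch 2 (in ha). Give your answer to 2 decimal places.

60.00

By inclusion–exclusion:
Individual areas: |Patch 1| = 9, |Patch 2| = 54.
|Patch 1∩Patch 2|: x∈[7,8], y∈[3,6] → 1·3 = 3.
|Patch 1 ∪ Patch 2| = 63 − 3 = 60.00.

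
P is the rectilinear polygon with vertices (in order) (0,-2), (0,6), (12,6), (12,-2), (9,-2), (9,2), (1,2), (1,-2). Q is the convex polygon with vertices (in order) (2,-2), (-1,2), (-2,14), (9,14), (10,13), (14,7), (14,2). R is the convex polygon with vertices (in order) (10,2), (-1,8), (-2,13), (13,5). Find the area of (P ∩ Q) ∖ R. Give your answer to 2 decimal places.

|P ∩ Q| = 53.5.
|(P ∩ Q) ∩ R| = 20.4625.
|(P ∩ Q) ∖ R| = 53.5 − 20.4625 = 33.04.

33.04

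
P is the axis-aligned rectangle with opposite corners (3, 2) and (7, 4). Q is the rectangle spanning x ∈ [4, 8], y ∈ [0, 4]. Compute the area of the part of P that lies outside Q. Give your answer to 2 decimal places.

2.00

|P∩Q|: x∈[4,7], y∈[2,4] → 3·2 = 6.
|P| = 8.
|P ∖ Q| = |P| − |P∩Q| = 8 − 6 = 2.00.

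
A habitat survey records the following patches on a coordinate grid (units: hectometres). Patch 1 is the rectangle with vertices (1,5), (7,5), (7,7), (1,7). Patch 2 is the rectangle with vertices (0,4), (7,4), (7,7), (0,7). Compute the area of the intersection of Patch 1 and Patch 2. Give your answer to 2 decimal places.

12.00

|Patch 1∩Patch 2|: x∈[1,7], y∈[5,7] → 6·2 = 12.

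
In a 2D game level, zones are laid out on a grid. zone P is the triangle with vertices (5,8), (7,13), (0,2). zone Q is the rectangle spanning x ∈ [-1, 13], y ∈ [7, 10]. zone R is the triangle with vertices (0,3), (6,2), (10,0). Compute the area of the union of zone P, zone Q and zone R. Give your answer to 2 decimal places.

49.51

By inclusion–exclusion:
Individual areas: |zone P| = 6.5, |zone Q| = 42, |zone R| = 4.
|zone P∩zone Q| = 2.9742.
|zone P∩zone R| = 0.012.
|zone Q∩zone R| = 0.
|zone P∩zone Q∩zone R| = 0.
|zone P ∪ zone Q ∪ zone R| = 52.5 − 2.9863 + 0 = 49.51.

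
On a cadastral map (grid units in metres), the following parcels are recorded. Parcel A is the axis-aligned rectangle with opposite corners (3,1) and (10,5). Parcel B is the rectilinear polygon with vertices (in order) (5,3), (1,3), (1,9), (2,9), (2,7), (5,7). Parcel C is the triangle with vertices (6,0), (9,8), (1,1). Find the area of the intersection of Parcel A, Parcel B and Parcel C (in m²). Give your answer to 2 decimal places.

The intersection is the polygon with vertices (5,3), (3.286,3), (5,4.5).
By the shoelace formula its area is 1.29.

1.29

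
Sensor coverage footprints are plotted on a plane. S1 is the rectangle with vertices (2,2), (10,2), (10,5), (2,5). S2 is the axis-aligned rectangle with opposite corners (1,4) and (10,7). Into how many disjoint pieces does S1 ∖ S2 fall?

1

S1 ∖ S2 is a single connected region.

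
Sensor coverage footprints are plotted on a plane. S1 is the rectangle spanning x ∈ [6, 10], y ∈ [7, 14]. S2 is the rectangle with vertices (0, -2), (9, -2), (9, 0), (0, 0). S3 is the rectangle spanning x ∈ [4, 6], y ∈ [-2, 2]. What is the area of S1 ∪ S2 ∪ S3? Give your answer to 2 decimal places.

By inclusion–exclusion:
Individual areas: |S1| = 28, |S2| = 18, |S3| = 8.
|S1∩S2| = 0 (no overlap).
|S1∩S3| = 0 (no overlap).
|S2∩S3|: x∈[4,6], y∈[-2,0] → 2·2 = 4.
|S1∩S2∩S3| = 0.
|S1 ∪ S2 ∪ S3| = 54 − 4 + 0 = 50.00.

50.00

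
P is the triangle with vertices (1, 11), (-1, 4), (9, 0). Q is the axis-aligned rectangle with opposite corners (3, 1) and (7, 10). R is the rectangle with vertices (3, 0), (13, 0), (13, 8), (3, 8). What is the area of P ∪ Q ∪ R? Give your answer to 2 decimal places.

By inclusion–exclusion:
Individual areas: |P| = 39, |Q| = 36, |R| = 80.
|P∩Q| = 15.55.
|P∩R| = 17.5273.
|Q∩R|: x∈[3,7], y∈[1,8] → 4·7 = 28.
|P∩Q∩R| = 15.5273.
|P ∪ Q ∪ R| = 155 − 61.0773 + 15.5273 = 109.45.

109.45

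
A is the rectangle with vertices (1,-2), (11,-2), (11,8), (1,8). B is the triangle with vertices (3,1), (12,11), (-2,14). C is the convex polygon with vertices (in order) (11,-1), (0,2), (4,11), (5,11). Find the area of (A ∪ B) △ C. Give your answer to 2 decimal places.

93.67

|A ∪ B| = 152.65.
|(A ∪ B) ∩ C| = 60.2386.
|(A ∪ B) △ C| = 152.65 + 61.5 − 120.4773 = 93.67.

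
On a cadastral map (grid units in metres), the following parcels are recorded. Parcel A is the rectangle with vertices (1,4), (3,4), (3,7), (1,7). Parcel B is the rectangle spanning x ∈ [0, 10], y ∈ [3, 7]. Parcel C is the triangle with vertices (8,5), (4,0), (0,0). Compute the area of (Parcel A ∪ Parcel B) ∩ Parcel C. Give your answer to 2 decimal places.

The region (Parcel A ∪ Parcel B) ∩ Parcel C is the polygon with vertices (4.8,3), (8,5), (6.4,3).
By the shoelace formula its area is 1.60.

1.60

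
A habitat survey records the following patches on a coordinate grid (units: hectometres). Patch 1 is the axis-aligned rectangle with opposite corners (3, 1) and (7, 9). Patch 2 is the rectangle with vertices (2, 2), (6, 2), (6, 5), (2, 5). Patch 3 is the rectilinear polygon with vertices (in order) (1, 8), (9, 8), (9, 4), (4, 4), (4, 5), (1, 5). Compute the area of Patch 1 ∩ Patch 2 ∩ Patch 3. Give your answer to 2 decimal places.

2.00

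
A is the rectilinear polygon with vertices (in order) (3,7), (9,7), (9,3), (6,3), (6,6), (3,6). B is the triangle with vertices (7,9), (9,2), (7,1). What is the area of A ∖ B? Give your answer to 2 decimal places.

10.43

|A| = 15, |A∩B| = 4.5714.
|A ∖ B| = |A| − |A∩B| = 15 − 4.5714 = 10.43.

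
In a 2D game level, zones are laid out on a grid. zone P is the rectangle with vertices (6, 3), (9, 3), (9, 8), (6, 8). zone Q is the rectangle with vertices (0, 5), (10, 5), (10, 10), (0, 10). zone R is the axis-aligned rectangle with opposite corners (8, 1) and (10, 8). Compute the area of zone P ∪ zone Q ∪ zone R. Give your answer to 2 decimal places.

By inclusion–exclusion:
Individual areas: |zone P| = 15, |zone Q| = 50, |zone R| = 14.
|zone P∩zone Q|: x∈[6,9], y∈[5,8] → 3·3 = 9.
|zone P∩zone R|: x∈[8,9], y∈[3,8] → 1·5 = 5.
|zone Q∩zone R|: x∈[8,10], y∈[5,8] → 2·3 = 6.
|zone P∩zone Q∩zone R| = 3.
|zone P ∪ zone Q ∪ zone R| = 79 − 20 + 3 = 62.00.

62.00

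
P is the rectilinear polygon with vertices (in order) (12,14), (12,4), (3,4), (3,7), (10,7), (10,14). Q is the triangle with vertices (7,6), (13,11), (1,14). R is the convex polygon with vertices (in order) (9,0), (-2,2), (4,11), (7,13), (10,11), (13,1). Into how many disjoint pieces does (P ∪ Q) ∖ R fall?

2

(P ∪ Q) ∖ R splits into 2 disjoint pieces (area 13.8833, area 7.4599).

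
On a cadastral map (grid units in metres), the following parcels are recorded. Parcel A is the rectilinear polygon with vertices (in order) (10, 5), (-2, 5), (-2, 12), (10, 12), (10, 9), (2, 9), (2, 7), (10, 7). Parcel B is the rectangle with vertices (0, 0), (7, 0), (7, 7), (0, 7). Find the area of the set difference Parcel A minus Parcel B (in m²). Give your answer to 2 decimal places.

|Parcel A| = 68, |Parcel A∩Parcel B| = 14.
|Parcel A ∖ Parcel B| = |Parcel A| − |Parcel A∩Parcel B| = 68 − 14 = 54.00.

54.00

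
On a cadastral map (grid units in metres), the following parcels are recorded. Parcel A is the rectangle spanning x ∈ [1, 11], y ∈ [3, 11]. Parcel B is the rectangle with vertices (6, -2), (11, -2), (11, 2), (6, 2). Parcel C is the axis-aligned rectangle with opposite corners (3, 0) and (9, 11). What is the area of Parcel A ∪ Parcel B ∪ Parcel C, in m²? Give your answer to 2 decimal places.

112.00

By inclusion–exclusion:
Individual areas: |Parcel A| = 80, |Parcel B| = 20, |Parcel C| = 66.
|Parcel A∩Parcel B| = 0 (no overlap).
|Parcel A∩Parcel C|: x∈[3,9], y∈[3,11] → 6·8 = 48.
|Parcel B∩Parcel C|: x∈[6,9], y∈[0,2] → 3·2 = 6.
|Parcel A∩Parcel B∩Parcel C| = 0.
|Parcel A ∪ Parcel B ∪ Parcel C| = 166 − 54 + 0 = 112.00.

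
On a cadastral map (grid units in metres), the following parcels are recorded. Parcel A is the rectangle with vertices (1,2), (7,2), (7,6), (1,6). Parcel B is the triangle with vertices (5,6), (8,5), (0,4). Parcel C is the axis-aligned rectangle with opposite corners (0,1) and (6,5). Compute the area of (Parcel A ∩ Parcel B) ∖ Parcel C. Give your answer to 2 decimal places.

2.77

|Parcel A ∩ Parcel B| = 5.1333.
|(Parcel A ∩ Parcel B) ∩ Parcel C| = 2.3625.
|(Parcel A ∩ Parcel B) ∖ Parcel C| = 5.1333 − 2.3625 = 2.77.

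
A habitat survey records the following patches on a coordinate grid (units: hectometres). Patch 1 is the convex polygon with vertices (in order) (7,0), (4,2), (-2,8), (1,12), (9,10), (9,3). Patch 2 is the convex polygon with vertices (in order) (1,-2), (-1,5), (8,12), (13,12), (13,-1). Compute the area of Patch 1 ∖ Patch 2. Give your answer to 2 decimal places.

|Patch 1| = 82, |Patch 1∩Patch 2| = 57.7601.
|Patch 1 ∖ Patch 2| = |Patch 1| − |Patch 1∩Patch 2| = 82 − 57.7601 = 24.24.

24.24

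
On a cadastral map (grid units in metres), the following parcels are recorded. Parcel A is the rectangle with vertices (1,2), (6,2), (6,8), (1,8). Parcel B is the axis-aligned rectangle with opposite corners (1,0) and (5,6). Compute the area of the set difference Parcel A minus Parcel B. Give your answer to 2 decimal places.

|Parcel A∩Parcel B|: x∈[1,5], y∈[2,6] → 4·4 = 16.
|Parcel A| = 30.
|Parcel A ∖ Parcel B| = |Parcel A| − |Parcel A∩Parcel B| = 30 − 16 = 14.00.

14.00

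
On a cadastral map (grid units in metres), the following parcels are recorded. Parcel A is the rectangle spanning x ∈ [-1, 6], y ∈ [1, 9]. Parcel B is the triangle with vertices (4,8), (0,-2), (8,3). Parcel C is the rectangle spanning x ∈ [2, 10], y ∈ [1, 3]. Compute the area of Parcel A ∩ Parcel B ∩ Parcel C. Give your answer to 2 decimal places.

The intersection is the polygon with vertices (4.8,1), (2,1), (2,3), (6,3), (6,1.75).
By the shoelace formula its area is 7.55.

7.55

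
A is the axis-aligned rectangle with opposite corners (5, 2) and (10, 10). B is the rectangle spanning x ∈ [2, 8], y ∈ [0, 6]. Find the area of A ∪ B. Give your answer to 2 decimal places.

By inclusion–exclusion:
Individual areas: |A| = 40, |B| = 36.
|A∩B|: x∈[5,8], y∈[2,6] → 3·4 = 12.
|A ∪ B| = 76 − 12 = 64.00.

64.00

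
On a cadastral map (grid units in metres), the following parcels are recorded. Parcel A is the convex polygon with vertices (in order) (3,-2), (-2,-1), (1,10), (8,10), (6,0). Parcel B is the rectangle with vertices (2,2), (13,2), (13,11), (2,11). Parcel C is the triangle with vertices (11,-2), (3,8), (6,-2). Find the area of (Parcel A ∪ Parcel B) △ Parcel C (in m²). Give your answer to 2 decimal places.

143.80

|Parcel A ∪ Parcel B| = 141.4.
|(Parcel A ∪ Parcel B) ∩ Parcel C| = 11.3.
|(Parcel A ∪ Parcel B) △ Parcel C| = 141.4 + 25 − 22.6 = 143.80.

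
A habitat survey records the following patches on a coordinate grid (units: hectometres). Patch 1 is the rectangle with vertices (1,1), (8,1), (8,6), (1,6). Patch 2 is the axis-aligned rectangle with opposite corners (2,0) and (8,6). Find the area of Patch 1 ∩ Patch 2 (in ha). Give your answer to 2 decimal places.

|Patch 1∩Patch 2|: x∈[2,8], y∈[1,6] → 6·5 = 30.

30.00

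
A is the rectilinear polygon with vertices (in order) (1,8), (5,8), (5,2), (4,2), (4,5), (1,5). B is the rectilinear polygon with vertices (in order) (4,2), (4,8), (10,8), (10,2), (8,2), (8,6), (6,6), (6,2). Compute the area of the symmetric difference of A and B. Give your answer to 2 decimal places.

31.00

|A| = 15, |B| = 28, |A∩B| = 6.
|A △ B| = |A| + |B| − 2·|A∩B| = 15 + 28 − 12 = 31.00.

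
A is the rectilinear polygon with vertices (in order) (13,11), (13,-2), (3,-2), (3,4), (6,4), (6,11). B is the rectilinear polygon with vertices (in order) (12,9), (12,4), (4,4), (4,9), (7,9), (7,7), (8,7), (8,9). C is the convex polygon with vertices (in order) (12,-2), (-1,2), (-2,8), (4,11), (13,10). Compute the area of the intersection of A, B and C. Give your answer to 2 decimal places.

28.00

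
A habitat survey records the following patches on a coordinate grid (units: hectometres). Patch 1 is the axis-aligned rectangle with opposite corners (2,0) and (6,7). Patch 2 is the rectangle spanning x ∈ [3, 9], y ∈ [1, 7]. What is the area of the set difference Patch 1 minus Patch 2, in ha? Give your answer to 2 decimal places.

10.00

|Patch 1∩Patch 2|: x∈[3,6], y∈[1,7] → 3·6 = 18.
|Patch 1| = 28.
|Patch 1 ∖ Patch 2| = |Patch 1| − |Patch 1∩Patch 2| = 28 − 18 = 10.00.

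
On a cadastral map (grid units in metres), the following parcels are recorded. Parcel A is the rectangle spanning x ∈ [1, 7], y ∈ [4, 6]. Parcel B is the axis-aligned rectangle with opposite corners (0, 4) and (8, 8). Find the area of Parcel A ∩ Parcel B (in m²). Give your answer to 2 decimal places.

12.00

|Parcel A∩Parcel B|: x∈[1,7], y∈[4,6] → 6·2 = 12.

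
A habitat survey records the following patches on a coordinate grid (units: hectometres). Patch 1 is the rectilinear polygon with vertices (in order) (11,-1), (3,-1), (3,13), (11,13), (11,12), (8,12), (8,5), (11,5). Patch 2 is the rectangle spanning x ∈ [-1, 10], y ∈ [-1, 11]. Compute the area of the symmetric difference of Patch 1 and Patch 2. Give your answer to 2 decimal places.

|Patch 1| = 91, |Patch 2| = 132, |Patch 1∩Patch 2| = 72.
|Patch 1 △ Patch 2| = |Patch 1| + |Patch 2| − 2·|Patch 1∩Patch 2| = 91 + 132 − 144 = 79.00.

79.00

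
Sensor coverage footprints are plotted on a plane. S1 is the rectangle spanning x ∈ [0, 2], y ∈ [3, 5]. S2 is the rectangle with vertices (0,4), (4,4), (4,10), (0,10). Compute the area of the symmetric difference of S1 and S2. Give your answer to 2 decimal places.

24.00

|S1∩S2|: x∈[0,2], y∈[4,5] → 2·1 = 2.
|S1 △ S2| = |S1| + |S2| − 2·|S1∩S2| = 4 + 24 − 4 = 24.00.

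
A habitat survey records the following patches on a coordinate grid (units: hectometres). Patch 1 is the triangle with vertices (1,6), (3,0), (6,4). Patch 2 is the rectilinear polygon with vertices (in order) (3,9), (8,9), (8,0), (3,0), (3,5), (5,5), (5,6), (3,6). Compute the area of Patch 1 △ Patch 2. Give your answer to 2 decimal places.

|Patch 1| = 13, |Patch 2| = 43, |Patch 1∩Patch 2| = 7.75.
|Patch 1 △ Patch 2| = |Patch 1| + |Patch 2| − 2·|Patch 1∩Patch 2| = 13 + 43 − 15.5 = 40.50.

40.50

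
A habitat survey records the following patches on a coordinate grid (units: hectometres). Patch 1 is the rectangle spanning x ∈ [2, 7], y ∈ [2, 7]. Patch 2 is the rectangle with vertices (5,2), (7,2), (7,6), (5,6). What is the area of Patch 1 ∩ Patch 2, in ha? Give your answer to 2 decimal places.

|Patch 1∩Patch 2|: x∈[5,7], y∈[2,6] → 2·4 = 8.

8.00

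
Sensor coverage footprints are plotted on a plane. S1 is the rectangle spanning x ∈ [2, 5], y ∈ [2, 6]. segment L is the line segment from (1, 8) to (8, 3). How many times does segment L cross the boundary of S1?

2

The segment meets the boundary at (5,5.143), (3.8,6).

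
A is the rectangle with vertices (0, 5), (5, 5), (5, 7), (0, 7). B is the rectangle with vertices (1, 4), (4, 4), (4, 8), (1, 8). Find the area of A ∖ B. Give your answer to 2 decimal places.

|A∩B|: x∈[1,4], y∈[5,7] → 3·2 = 6.
|A| = 10.
|A ∖ B| = |A| − |A∩B| = 10 − 6 = 4.00.

4.00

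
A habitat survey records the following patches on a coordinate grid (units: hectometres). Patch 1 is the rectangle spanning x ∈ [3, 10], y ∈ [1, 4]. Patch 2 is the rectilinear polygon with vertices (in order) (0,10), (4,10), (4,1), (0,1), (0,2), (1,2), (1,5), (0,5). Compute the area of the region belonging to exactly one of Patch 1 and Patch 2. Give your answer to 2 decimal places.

48.00

|Patch 1| = 21, |Patch 2| = 33, |Patch 1∩Patch 2| = 3.
|Patch 1 △ Patch 2| = |Patch 1| + |Patch 2| − 2·|Patch 1∩Patch 2| = 21 + 33 − 6 = 48.00.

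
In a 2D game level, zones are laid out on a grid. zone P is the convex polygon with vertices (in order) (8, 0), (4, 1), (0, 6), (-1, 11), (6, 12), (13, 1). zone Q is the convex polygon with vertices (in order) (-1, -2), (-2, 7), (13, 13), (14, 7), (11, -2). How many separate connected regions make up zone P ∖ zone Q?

zone P ∖ zone Q splits into 2 disjoint pieces (area 18.5217, area 0.6228).

2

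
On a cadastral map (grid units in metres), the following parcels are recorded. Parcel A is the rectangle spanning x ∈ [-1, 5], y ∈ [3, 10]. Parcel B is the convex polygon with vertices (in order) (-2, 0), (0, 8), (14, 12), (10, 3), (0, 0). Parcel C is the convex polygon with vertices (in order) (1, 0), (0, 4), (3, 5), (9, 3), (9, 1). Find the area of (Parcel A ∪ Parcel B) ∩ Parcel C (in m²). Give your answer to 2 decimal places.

The region (Parcel A ∪ Parcel B) ∩ Parcel C is the polygon with vertices (0.93,0.279), (0,4), (3,5), (9,3), (9,2.7).
By the shoelace formula its area is 23.49.

23.49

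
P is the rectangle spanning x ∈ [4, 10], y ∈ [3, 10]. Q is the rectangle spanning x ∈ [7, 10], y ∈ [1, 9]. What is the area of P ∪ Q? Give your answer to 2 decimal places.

By inclusion–exclusion:
Individual areas: |P| = 42, |Q| = 24.
|P∩Q|: x∈[7,10], y∈[3,9] → 3·6 = 18.
|P ∪ Q| = 66 − 18 = 48.00.

48.00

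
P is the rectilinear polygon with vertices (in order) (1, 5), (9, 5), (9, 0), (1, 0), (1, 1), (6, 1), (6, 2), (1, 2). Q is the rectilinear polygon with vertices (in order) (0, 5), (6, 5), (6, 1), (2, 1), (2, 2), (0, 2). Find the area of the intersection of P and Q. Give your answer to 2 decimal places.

15.00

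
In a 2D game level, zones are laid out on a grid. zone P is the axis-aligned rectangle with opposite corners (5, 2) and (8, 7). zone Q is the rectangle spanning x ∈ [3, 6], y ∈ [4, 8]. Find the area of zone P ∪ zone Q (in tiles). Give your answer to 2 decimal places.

24.00

By inclusion–exclusion:
Individual areas: |zone P| = 15, |zone Q| = 12.
|zone P∩zone Q|: x∈[5,6], y∈[4,7] → 1·3 = 3.
|zone P ∪ zone Q| = 27 − 3 = 24.00.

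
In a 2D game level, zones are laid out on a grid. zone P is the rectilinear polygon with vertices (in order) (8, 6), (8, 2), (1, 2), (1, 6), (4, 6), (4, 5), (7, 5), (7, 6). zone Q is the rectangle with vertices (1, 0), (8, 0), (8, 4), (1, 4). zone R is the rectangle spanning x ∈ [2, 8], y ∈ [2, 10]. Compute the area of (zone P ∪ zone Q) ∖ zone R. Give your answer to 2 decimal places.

18.00

|zone P ∪ zone Q| = 39.
|(zone P ∪ zone Q) ∩ zone R| = 21.
|(zone P ∪ zone Q) ∖ zone R| = 39 − 21 = 18.00.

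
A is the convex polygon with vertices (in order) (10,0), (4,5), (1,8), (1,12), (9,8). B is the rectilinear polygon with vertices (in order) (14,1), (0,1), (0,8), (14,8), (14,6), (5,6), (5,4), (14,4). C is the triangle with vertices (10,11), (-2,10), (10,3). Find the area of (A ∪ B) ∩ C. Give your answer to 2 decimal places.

33.50

|A ∪ B| = 105.2708.
|(A ∪ B) ∩ C| = 33.50.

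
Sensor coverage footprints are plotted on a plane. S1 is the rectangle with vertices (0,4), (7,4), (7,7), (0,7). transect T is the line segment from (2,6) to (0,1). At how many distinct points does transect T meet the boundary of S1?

The segment meets the boundary at (1.2,4).

1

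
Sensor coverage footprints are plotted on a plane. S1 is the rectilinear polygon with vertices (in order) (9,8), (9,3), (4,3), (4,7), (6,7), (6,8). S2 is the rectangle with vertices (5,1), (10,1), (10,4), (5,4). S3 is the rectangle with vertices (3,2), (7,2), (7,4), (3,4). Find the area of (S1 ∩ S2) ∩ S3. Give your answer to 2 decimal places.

The region (S1 ∩ S2) ∩ S3 is the polygon with vertices (5,3), (5,4), (7,4), (7,3).
By the shoelace formula its area is 2.00.

2.00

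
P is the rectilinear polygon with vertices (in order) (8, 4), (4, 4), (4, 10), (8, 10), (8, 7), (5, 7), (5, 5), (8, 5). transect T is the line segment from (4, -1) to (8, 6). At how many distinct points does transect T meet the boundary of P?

The segment meets the boundary at (7.429,5), (6.857,4).

2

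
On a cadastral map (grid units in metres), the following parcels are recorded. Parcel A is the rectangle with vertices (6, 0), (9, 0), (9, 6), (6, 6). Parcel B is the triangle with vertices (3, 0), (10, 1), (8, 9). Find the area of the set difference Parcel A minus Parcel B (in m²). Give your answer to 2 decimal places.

2.15

|Parcel A| = 18, |Parcel A∩Parcel B| = 15.8464.
|Parcel A ∖ Parcel B| = |Parcel A| − |Parcel A∩Parcel B| = 18 − 15.8464 = 2.15.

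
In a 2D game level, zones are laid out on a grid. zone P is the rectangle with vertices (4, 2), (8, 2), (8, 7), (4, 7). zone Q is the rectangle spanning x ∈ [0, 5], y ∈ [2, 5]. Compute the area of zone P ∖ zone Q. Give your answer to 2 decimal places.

|zone P∩zone Q|: x∈[4,5], y∈[2,5] → 1·3 = 3.
|zone P| = 20.
|zone P ∖ zone Q| = |zone P| − |zone P∩zone Q| = 20 − 3 = 17.00.

17.00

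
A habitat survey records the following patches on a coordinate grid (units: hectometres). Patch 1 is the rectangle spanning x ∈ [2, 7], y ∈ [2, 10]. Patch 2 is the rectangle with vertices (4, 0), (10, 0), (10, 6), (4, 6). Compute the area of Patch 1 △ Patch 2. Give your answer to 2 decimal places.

52.00

|Patch 1∩Patch 2|: x∈[4,7], y∈[2,6] → 3·4 = 12.
|Patch 1 △ Patch 2| = |Patch 1| + |Patch 2| − 2·|Patch 1∩Patch 2| = 40 + 36 − 24 = 52.00.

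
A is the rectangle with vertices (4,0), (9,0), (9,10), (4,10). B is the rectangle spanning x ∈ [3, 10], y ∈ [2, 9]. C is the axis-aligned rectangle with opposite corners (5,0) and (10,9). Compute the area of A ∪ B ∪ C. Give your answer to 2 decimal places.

66.00

By inclusion–exclusion:
Individual areas: |A| = 50, |B| = 49, |C| = 45.
|A∩B|: x∈[4,9], y∈[2,9] → 5·7 = 35.
|A∩C|: x∈[5,9], y∈[0,9] → 4·9 = 36.
|B∩C|: x∈[5,10], y∈[2,9] → 5·7 = 35.
|A∩B∩C| = 28.
|A ∪ B ∪ C| = 144 − 106 + 28 = 66.00.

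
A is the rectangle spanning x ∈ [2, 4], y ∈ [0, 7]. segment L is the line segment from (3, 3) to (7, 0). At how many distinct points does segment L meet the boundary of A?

1

The segment meets the boundary at (4,2.25).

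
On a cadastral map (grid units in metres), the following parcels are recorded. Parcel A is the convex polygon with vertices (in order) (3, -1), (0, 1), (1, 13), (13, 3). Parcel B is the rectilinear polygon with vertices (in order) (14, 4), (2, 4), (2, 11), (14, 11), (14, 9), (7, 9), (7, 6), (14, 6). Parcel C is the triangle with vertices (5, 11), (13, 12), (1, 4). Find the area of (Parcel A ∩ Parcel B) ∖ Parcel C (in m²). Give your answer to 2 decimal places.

26.02

|Parcel A ∩ Parcel B| = 36.8.
|(Parcel A ∩ Parcel B) ∩ Parcel C| = 10.7809.
|(Parcel A ∩ Parcel B) ∖ Parcel C| = 36.8 − 10.7809 = 26.02.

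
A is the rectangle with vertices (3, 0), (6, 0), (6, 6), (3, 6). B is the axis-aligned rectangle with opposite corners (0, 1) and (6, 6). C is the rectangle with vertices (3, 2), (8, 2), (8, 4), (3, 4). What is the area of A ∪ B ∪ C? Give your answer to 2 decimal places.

37.00

By inclusion–exclusion:
Individual areas: |A| = 18, |B| = 30, |C| = 10.
|A∩B|: x∈[3,6], y∈[1,6] → 3·5 = 15.
|A∩C|: x∈[3,6], y∈[2,4] → 3·2 = 6.
|B∩C|: x∈[3,6], y∈[2,4] → 3·2 = 6.
|A∩B∩C| = 6.
|A ∪ B ∪ C| = 58 − 27 + 6 = 37.00.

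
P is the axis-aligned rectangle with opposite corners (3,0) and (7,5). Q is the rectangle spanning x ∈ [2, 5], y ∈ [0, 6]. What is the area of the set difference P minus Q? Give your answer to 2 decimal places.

|P∩Q|: x∈[3,5], y∈[0,5] → 2·5 = 10.
|P| = 20.
|P ∖ Q| = |P| − |P∩Q| = 20 − 10 = 10.00.

10.00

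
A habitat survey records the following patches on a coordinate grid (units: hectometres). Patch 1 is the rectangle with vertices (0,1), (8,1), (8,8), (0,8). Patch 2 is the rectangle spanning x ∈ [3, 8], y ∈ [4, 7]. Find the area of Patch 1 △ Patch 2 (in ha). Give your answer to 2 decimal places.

41.00

|Patch 1∩Patch 2|: x∈[3,8], y∈[4,7] → 5·3 = 15.
|Patch 1 △ Patch 2| = |Patch 1| + |Patch 2| − 2·|Patch 1∩Patch 2| = 56 + 15 − 30 = 41.00.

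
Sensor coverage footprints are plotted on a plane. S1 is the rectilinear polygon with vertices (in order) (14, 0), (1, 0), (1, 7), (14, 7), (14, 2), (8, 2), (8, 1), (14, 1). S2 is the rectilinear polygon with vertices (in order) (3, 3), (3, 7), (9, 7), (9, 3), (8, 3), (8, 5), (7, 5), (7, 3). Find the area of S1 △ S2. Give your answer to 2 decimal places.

|S1| = 85, |S2| = 22, |S1∩S2| = 22.
|S1 △ S2| = |S1| + |S2| − 2·|S1∩S2| = 85 + 22 − 44 = 63.00.

63.00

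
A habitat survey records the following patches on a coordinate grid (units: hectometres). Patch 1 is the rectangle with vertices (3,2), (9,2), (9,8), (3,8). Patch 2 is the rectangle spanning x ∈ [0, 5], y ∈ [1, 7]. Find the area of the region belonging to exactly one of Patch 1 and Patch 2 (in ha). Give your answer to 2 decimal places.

|Patch 1∩Patch 2|: x∈[3,5], y∈[2,7] → 2·5 = 10.
|Patch 1 △ Patch 2| = |Patch 1| + |Patch 2| − 2·|Patch 1∩Patch 2| = 36 + 30 − 20 = 46.00.

46.00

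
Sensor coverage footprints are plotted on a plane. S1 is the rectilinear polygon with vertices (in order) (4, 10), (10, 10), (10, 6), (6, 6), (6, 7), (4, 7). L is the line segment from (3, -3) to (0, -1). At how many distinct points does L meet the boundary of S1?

The segment lies entirely outside S1 and never meets its boundary.

0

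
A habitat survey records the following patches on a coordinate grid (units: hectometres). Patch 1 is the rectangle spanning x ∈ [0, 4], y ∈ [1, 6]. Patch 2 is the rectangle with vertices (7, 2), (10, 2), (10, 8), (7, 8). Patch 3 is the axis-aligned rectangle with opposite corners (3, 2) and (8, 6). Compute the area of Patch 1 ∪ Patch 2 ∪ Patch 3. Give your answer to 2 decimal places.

50.00

By inclusion–exclusion:
Individual areas: |Patch 1| = 20, |Patch 2| = 18, |Patch 3| = 20.
|Patch 1∩Patch 2| = 0 (no overlap).
|Patch 1∩Patch 3|: x∈[3,4], y∈[2,6] → 1·4 = 4.
|Patch 2∩Patch 3|: x∈[7,8], y∈[2,6] → 1·4 = 4.
|Patch 1∩Patch 2∩Patch 3| = 0.
|Patch 1 ∪ Patch 2 ∪ Patch 3| = 58 − 8 + 0 = 50.00.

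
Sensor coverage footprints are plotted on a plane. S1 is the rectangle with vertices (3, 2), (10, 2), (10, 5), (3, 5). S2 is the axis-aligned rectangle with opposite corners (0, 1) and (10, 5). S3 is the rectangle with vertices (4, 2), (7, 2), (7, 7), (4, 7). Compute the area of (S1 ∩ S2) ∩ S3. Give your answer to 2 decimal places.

The region (S1 ∩ S2) ∩ S3 is the polygon with vertices (4,2), (4,5), (7,5), (7,2).
By the shoelace formula its area is 9.00.

9.00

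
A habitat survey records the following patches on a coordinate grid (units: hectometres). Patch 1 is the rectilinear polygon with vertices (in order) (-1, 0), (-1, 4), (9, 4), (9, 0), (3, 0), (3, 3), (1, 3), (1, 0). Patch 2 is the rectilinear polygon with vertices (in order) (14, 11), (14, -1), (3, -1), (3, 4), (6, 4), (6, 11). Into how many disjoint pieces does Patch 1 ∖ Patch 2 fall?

1

Patch 1 ∖ Patch 2 is a single connected region.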